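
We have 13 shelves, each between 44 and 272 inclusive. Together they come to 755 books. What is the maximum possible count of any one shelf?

227

To make one shelf as large as possible, make the other 12 as small as possible.
The other 12 contribute at least 12 × 44 = 528, leaving at most 755 − 528 = 227.
Since 227 ≤ 272, this is achievable: one at 227 and 12 at 44.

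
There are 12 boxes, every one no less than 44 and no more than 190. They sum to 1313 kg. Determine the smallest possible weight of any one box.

Minimizing one value means maximizing the remaining 11.
The other 11 can take up 11 × 190 = 2090 ≥ 1313 − 44, so one box can sit at its floor of 44.
Achievable: one at 44 and the other 11 totalling 1269, which fits since 11 × 44 ≤ 1269 ≤ 11 × 190.

44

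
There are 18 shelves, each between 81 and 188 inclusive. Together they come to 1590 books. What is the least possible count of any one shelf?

81

Minimizing one value means maximizing the remaining 17.
The other 17 can take up 17 × 188 = 3196 ≥ 1590 − 81, so one shelf can sit at its floor of 81.
Achievable: one at 81 and the other 17 totalling 1509, which fits since 17 × 81 ≤ 1509 ≤ 17 × 188.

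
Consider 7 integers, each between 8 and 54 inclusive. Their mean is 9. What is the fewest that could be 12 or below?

The total is 7 × 9 = 63.
If only k of them are at most 12, the other 7 − k are at least 13, so the total is at least (7 − k)·13 + k·8.
This is ≤ 63, so (7 − k)·13 + 8k ≤ 63, which gives k ≥ 6.
Exactly 6 works: 6 values at 8 and 1 at 13 total 61; raise one of the low values by 2 (still ≤ 12) to hit 63.

6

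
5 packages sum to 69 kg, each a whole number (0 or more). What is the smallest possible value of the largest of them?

The 5 values sum to 69, so their maximum is at least ⌈69/5⌉ = 14.
Equality holds with 4 values of 14 and 1 value of 13.

14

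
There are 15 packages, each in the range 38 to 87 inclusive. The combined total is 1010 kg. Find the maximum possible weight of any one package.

Maximizing one value means minimizing the remaining 14.
The other 14 contribute at least 14 × 38 = 532, leaving at most 1010 − 532 = 478.
But each package is capped at 87, so the maximum is 87.
Achievable: one at 87 and the other 14 totalling 923, which fits since 14 × 38 ≤ 923 ≤ 14 × 87.

87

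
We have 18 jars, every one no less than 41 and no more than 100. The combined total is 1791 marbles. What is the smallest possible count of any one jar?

91

To make one jar as small as possible, make the other 17 as large as possible.
The other 17 contribute at most 17 × 100 = 1700, leaving at least 1791 − 1700 = 91.
Since 91 ≥ 41, this is achievable: one at 91 and 17 at 100.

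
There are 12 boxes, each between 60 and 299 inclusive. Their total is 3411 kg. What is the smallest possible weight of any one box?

122

Minimizing one value means maximizing the remaining 11.
The other 11 contribute at most 11 × 299 = 3289, leaving at least 3411 − 3289 = 122.
Since 122 ≥ 60, this is achievable: one at 122 and 11 at 299.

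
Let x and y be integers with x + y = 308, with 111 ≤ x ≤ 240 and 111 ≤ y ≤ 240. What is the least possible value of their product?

21867

Since x + y is fixed, pushing one of them to its bound minimizes the product.
At the endpoint x = 111, y = 308 − 111 = 197, so xy = 111 × 197 = 21867.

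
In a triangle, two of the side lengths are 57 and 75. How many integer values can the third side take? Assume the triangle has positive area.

The triangle inequality gives |57 − 75| < c < 57 + 75, i.e. 18 < c < 132.
So c can be any integer from 19 to 131: 113 values.

113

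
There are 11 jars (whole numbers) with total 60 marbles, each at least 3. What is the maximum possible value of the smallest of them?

If every one of the 11 were at least 6, the total would be at least 11 × 6 = 66 > 60.
Achievable: 6 of them at 5 and 5 at 6 total 60.

5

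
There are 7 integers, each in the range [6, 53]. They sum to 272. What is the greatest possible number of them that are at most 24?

3

Suppose k of them are at most 24. Those contribute at most 24 each and the rest at most 53 each.
So the total is at most 24k + 53(7 − k) = 371 − 29k. This must still be ≥ 272, so k ≤ 3.
k = 3 is achieved by 3 values at 24 and 4 at 53, total 284; lower one of the 53's by 12 (still > 24) to reach 272.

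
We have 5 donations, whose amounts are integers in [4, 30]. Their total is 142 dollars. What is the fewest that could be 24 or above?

4

Each value short of 24 is at most 23, costing at least 30 − 23 = 7 against the maximum total of 150.
We can afford to lose at most 150 − 142 = 8, so at most ⌊8/7⌋ = 1 fall short, and at least 4 are ≥ 24.
Exactly 4 works: 4 values at 30 and 1 at 23 total 143; lower one of the high values by 1 (still ≥ 24) to hit 142.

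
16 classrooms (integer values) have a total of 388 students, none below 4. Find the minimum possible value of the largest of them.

25

The average is 388/16 > 24, so not all 16 can be 24 or less; the largest is ≥ 25.
Taking 12 copies of 24 and 4 copies of 25 gives exactly 388, so 25 is attained.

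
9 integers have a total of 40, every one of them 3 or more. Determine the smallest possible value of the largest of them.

Some value must be at least ⌈40/9⌉ = 5, since 9 × 4 = 36 < 40.
Taking 5 copies of 4 and 4 copies of 5 gives exactly 40, so 5 is attained.

5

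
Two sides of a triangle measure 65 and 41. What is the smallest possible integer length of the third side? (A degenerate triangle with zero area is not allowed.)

25

The third side must exceed |65 − 41| = 24.
The smallest integer above 24 is 25.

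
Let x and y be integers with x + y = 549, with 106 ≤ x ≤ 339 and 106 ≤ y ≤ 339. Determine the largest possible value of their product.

With x + y fixed, xy peaks when the two are closest together.
Taking x = 274 and y = 275 (both in [106, 339]) gives xy = 75350.

75350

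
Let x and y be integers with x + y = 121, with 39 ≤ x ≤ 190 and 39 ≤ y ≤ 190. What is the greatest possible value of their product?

3660

For a fixed sum, the product xy is largest when x and y are as close as possible.
Taking x = 60 and y = 61 (both in [39, 190]) gives xy = 3660.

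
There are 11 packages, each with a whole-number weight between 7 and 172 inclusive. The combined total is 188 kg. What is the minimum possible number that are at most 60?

If only k of them are at most 60, the other 11 − k are at least 61, so the total is at least (11 − k)·61 + k·7.
This is ≤ 188, so (11 − k)·61 + 7k ≤ 188, which gives k ≥ 9.
Exactly 9 works: 9 values at 7 and 2 at 61 total 185; raise one of the low values by 3 (still ≤ 60) to hit 188.

9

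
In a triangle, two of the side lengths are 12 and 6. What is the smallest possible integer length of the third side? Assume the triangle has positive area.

7

The third side must exceed |12 − 6| = 6.
The smallest integer above 6 is 7.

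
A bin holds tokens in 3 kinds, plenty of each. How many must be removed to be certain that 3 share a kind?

7

In the worst case you draw 2 of each of the 3 kinds: 3 × 2 = 6.
One more forces 3 of some kind, so 6 + 1 = 7.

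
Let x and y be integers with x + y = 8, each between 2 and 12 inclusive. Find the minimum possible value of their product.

12

Since x + y is fixed, pushing one of them to its bound minimizes the product.
At the endpoint x = 2, y = 8 − 2 = 6, so xy = 2 × 6 = 12.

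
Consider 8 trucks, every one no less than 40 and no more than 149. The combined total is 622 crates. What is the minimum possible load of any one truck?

To make one truck as small as possible, make the other 7 as large as possible.
The other 7 can take up 7 × 149 = 1043 ≥ 622 − 40, so one truck can sit at its floor of 40.
Achievable: one at 40 and the other 7 totalling 582, which fits since 7 × 40 ≤ 582 ≤ 7 × 149.

40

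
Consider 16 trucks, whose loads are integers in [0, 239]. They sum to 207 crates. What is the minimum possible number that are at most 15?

4

Let j be the number exceeding 15. Then the total is ≥ 16·j + 0·(16 − j) = 0 + 16j.
So 16j ≤ 207 and j ≤ 12; hence at least 16 − 12 = 4 are ≤ 15.
Exactly 4 works: 4 values at 0 and 12 at 16 total 192; raise one of the low values by 15 (still ≤ 15) to hit 207.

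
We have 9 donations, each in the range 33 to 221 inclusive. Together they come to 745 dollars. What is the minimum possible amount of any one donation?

To make one donation as small as possible, make the other 8 as large as possible.
The other 8 can take up 8 × 221 = 1768 ≥ 745 − 33, so one donation can sit at its floor of 33.
Achievable: one at 33 and the other 8 totalling 712, which fits since 8 × 33 ≤ 712 ≤ 8 × 221.

33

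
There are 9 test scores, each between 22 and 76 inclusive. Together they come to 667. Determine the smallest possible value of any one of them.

59

Minimizing one value means maximizing the remaining 8.
The other 8 contribute at most 8 × 76 = 608, leaving at least 667 − 608 = 59.
Since 59 ≥ 22, this is achievable: one at 59 and 8 at 76.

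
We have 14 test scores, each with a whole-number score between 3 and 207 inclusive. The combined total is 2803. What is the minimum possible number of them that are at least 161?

12

If only k of them are at least 161, the other 14 − k are at most 160, so the total is at most k·207 + (14 − k)·160.
This must reach 2803, so k·207 + (14 − k)·160 ≥ 2803, giving k ≥ 12.
Exactly 12 works: 12 values at 207 and 2 at 160 total 2804; lower one of the high values by 1 (still ≥ 161) to hit 2803.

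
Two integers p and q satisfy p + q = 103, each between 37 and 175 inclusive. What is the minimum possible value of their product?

Since p + q is fixed, pushing one of them to its bound minimizes the product.
At the endpoint p = 37, q = 103 − 37 = 66, so pq = 37 × 66 = 2442.

2442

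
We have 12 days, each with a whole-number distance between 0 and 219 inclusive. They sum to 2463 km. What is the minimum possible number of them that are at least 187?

Each value short of 187 is at most 186, costing at least 219 − 186 = 33 against the maximum total of 2628.
We can afford to lose at most 2628 − 2463 = 165, so at most ⌊165/33⌋ = 5 fall short, and at least 7 are ≥ 187.
Exactly 7 works: 7 values at 219 and 5 at 186 total 2463.

7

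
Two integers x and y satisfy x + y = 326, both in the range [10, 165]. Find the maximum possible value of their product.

xy = x(326 − x) is maximized when x is as near 326/2 as the bounds allow.
Taking x = 163 and y = 163 (both in [10, 165]) gives xy = 26569.

26569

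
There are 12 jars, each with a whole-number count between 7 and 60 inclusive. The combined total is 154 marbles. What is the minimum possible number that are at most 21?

If only k of them are at most 21, the other 12 − k are at least 22, so the total is at least (12 − k)·22 + k·7.
This is ≤ 154, so (12 − k)·22 + 7k ≤ 154, which gives k ≥ 8.
Exactly 8 works: 8 values at 7 and 4 at 22 total 144; raise one of the low values by 10 (still ≤ 21) to hit 154.

8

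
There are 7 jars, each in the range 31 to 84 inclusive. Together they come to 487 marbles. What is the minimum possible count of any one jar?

Minimizing one value means maximizing the remaining 6.
The other 6 can take up 6 × 84 = 504 ≥ 487 − 31, so one jar can sit at its floor of 31.
Achievable: one at 31 and the other 6 totalling 456, which fits since 6 × 31 ≤ 456 ≤ 6 × 84.

31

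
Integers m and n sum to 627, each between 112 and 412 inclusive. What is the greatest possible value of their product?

For a fixed sum, the product mn is largest when m and n are as close as possible.
Taking m = 313 and n = 314 (both in [112, 412]) gives mn = 98282.

98282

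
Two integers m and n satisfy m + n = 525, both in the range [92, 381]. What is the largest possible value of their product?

68906

mn = m(525 − m) is maximized when m is as near 525/2 as the bounds allow.
Taking m = 262 and n = 263 (both in [92, 381]) gives mn = 68906.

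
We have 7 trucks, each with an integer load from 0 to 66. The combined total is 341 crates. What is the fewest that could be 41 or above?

Suppose at most 7 − j of them reach 41; then j values are ≤ 40 and the rest ≤ 66.
The total is then ≤ 40·j + 66·(7 − j) = 462 − 26j. For this to be ≥ 341 we need j ≤ 4, so at least 7 − 4 = 3 must reach 41.
Exactly 3 works: 3 values at 66 and 4 at 40 total 358; lower one of the high values by 17 (still ≥ 41) to hit 341.

3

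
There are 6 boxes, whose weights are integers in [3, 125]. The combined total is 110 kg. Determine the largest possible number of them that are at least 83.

Suppose k of them are at least 83. Those contribute at least 83 each and the other 6 − k at least 3 each.
So the total is at least 83k + 3(6 − k) = 18 + 80k. This must be ≤ 110, giving k ≤ 1.
k = 1 is achieved by 1 value at 83 and 5 at 3, total 98; add 12 to one value (staying below 83) to reach 110.

1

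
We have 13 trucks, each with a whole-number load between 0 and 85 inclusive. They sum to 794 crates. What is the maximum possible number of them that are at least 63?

12

Suppose k of them are at least 63. Those contribute at least 63 each and the other 13 − k at least 0 each.
So the total is at least 63k + 0(13 − k) = 0 + 63k. This must be ≤ 794, giving k ≤ 12.
k = 12 is achieved by 12 values at 63 and 1 at 0, total 756; add 38 to one value (staying below 63) to reach 794.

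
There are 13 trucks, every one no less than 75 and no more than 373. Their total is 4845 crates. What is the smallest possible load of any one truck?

369

To make one truck as small as possible, make the other 12 as large as possible.
The other 12 contribute at most 12 × 373 = 4476, leaving at least 4845 − 4476 = 369.
Since 369 ≥ 75, this is achievable: one at 369 and 12 at 373.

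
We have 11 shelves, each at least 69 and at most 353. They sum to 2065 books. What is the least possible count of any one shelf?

69

Minimizing one value means maximizing the remaining 10.
The other 10 can take up 10 × 353 = 3530 ≥ 2065 − 69, so one shelf can sit at its floor of 69.
Achievable: one at 69 and the other 10 totalling 1996, which fits since 10 × 69 ≤ 1996 ≤ 10 × 353.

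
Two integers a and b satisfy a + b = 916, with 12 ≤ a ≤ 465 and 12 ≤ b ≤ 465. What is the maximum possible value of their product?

ab = a(916 − a) is maximized when a is as near 916/2 as the bounds allow.
Taking a = 458 and b = 458 (both in [12, 465]) gives ab = 209764.

209764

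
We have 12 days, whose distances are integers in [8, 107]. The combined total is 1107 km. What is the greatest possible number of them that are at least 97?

If k of the values are ≥ 97, the total is ≥ 97k + 8(12 − k).
Setting 97k + 8(12 − k) ≤ 1107 gives 89k ≤ 1011, so k ≤ 11.
k = 11 is achieved by 11 values at 97 and 1 at 8, total 1075; add 32 to one value (staying below 97) to reach 1107.

11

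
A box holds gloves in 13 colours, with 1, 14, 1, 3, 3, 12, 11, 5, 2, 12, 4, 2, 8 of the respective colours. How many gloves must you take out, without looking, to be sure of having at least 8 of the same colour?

In the worst case you take as many as possible of each colour without reaching 8: 1 + 7 + 1 + 3 + 3 + 7 + 7 + 5 + 2 + 7 + 4 + 2 + 7 = 56.
The next one must give 8 of some colour, so 56 + 1 = 57.

57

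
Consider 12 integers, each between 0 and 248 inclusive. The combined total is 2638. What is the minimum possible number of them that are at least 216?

Each value short of 216 is at most 215, costing at least 248 − 215 = 33 against the maximum total of 2976.
We can afford to lose at most 2976 − 2638 = 338, so at most ⌊338/33⌋ = 10 fall short, and at least 2 are ≥ 216.
Exactly 2 works: 2 values at 248 and 10 at 215 total 2646; lower one of the high values by 8 (still ≥ 216) to hit 2638.

2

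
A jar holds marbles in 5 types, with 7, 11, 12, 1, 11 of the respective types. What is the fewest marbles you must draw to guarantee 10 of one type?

In the worst case you take as many as possible of each type without reaching 10: 7 + 9 + 9 + 1 + 9 = 35.
The next one must give 10 of some type, so 35 + 1 = 36.

36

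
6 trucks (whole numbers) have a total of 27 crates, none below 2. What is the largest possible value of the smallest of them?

4

The 6 values sum to 27, so their minimum is at most ⌊27/6⌋ = 4.
Achievable: 3 of them at 4 and 3 at 5 total 27.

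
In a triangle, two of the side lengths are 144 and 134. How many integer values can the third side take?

267

The triangle inequality gives |144 − 134| < c < 144 + 134, i.e. 10 < c < 278.
So c can be any integer from 11 to 277: 267 values.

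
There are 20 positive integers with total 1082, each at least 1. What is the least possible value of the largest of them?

The 20 values sum to 1082, so their maximum is at least ⌈1082/20⌉ = 55.
Achievable: 2 of them at 55 and 18 at 54 total 1082.

55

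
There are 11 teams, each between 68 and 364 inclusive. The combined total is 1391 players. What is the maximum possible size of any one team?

Maximizing one value means minimizing the remaining 10.
The other 10 contribute at least 10 × 68 = 680, leaving at most 1391 − 680 = 711.
But each team is capped at 364, so the maximum is 364.
Achievable: one at 364 and the other 10 totalling 1027, which fits since 10 × 68 ≤ 1027 ≤ 10 × 364.

364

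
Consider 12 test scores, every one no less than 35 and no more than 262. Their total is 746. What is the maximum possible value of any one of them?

262

Maximizing one value means minimizing the remaining 11.
The other 11 contribute at least 11 × 35 = 385, leaving at most 746 − 385 = 361.
But each score is capped at 262, so the maximum is 262.
Achievable: one at 262 and the other 11 totalling 484, which fits since 11 × 35 ≤ 484 ≤ 11 × 262.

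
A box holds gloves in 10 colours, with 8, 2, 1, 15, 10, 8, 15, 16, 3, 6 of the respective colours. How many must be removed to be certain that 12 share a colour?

72

In the worst case you take as many as possible of each colour without reaching 12: 8 + 2 + 1 + 11 + 10 + 8 + 11 + 11 + 3 + 6 = 71.
The next one must give 12 of some colour, so 71 + 1 = 72.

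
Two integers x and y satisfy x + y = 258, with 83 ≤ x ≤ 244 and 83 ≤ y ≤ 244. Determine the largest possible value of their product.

16641

xy = x(258 − x) is maximized when x is as near 258/2 as the bounds allow.
Taking x = 129 and y = 129 (both in [83, 244]) gives xy = 16641.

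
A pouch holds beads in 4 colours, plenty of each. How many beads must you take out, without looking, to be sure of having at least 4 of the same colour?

You could draw 3 of every colour without reaching 4 of any — 12 in all.
One more forces 4 of some colour, so 12 + 1 = 13.

13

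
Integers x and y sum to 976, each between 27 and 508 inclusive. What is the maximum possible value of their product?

For a fixed sum, the product xy is largest when x and y are as close as possible.
Taking x = 488 and y = 488 (both in [27, 508]) gives xy = 238144.

238144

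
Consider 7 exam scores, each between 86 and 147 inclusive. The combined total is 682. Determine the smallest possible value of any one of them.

To make one score as small as possible, make the other 6 as large as possible.
The other 6 can take up 6 × 147 = 882 ≥ 682 − 86, so one score can sit at its floor of 86.
Achievable: one at 86 and the other 6 totalling 596, which fits since 6 × 86 ≤ 596 ≤ 6 × 147.

86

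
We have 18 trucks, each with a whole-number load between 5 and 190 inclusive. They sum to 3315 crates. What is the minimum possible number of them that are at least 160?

Suppose at most 18 − j of them reach 160; then j values are ≤ 159 and the rest ≤ 190.
The total is then ≤ 159·j + 190·(18 − j) = 3420 − 31j. For this to be ≥ 3315 we need j ≤ 3, so at least 18 − 3 = 15 must reach 160.
Exactly 15 works: 15 values at 190 and 3 at 159 total 3327; lower one of the high values by 12 (still ≥ 160) to hit 3315.

15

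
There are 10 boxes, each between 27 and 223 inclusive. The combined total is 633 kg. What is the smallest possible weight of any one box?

Minimizing one value means maximizing the remaining 9.
The other 9 can take up 9 × 223 = 2007 ≥ 633 − 27, so one box can sit at its floor of 27.
Achievable: one at 27 and the other 9 totalling 606, which fits since 9 × 27 ≤ 606 ≤ 9 × 223.

27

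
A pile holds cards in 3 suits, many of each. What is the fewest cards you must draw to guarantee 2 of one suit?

4

You could draw 1 of every suit without reaching 2 of any — 3 in all.
One more forces 2 of some suit, so 3 + 1 = 4.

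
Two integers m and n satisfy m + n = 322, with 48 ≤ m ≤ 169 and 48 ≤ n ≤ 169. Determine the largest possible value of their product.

25921

With m + n fixed, mn peaks when the two are closest together.
Taking m = 161 and n = 161 (both in [48, 169]) gives mn = 25921.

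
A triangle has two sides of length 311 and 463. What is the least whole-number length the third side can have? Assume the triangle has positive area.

153

The third side must exceed |311 − 463| = 152.
The smallest integer above 152 is 153.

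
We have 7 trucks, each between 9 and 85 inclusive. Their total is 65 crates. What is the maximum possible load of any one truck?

11

Maximizing one value means minimizing the remaining 6.
The other 6 contribute at least 6 × 9 = 54, leaving at most 65 − 54 = 11.
Since 11 ≤ 85, this is achievable: one at 11 and 6 at 9.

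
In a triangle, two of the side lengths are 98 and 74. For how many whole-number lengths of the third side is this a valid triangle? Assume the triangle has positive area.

147

The triangle inequality gives |98 − 74| < c < 98 + 74, i.e. 24 < c < 172.
So c can be any integer from 25 to 171: 147 values.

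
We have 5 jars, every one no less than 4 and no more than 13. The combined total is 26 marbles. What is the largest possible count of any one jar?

To make one jar as large as possible, make the other 4 as small as possible.
The other 4 contribute at least 4 × 4 = 16, leaving at most 26 − 16 = 10.
Since 10 ≤ 13, this is achievable: one at 10 and 4 at 4.

10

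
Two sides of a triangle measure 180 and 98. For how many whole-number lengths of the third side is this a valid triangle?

The triangle inequality gives |180 − 98| < c < 180 + 98, i.e. 82 < c < 278.
So c can be any integer from 83 to 277: 195 values.

195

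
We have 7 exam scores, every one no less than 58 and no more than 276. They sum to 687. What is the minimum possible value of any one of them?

Minimizing one value means maximizing the remaining 6.
The other 6 can take up 6 × 276 = 1656 ≥ 687 − 58, so one score can sit at its floor of 58.
Achievable: one at 58 and the other 6 totalling 629, which fits since 6 × 58 ≤ 629 ≤ 6 × 276.

58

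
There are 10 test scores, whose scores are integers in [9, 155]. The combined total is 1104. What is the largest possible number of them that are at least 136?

7

With k values at 136 or above and the rest at least 9, the sum is at least 90 + 127k.
Since the sum is 1104, we need 127k ≤ 1014, i.e. k ≤ 7.
k = 7 is achieved by 7 values at 136 and 3 at 9, total 979; add 125 to one value (staying below 136) to reach 1104.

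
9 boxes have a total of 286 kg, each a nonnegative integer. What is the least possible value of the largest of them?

32

The 9 values sum to 286, so their maximum is at least ⌈286/9⌉ = 32.
Taking 2 copies of 31 and 7 copies of 32 gives exactly 286, so 32 is attained.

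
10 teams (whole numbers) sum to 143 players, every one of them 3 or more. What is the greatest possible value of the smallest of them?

The average is 143/10 < 15, so some value is ≤ 14.
Equality holds with 7 values of 14 and 3 values of 15.

14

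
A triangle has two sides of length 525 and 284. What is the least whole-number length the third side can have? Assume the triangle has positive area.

The third side must exceed |525 − 284| = 241.
The smallest integer above 241 is 242.

242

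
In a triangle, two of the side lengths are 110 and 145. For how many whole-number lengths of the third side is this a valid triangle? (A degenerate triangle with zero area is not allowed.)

219

The triangle inequality gives |110 − 145| < c < 110 + 145, i.e. 35 < c < 255.
So c can be any integer from 36 to 254: 219 values.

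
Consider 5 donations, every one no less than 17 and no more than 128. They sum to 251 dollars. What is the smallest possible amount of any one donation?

17

Minimizing one value means maximizing the remaining 4.
The other 4 can take up 4 × 128 = 512 ≥ 251 − 17, so one donation can sit at its floor of 17.
Achievable: one at 17 and the other 4 totalling 234, which fits since 4 × 17 ≤ 234 ≤ 4 × 128.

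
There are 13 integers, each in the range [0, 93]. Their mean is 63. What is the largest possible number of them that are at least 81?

10

The total is 13 × 63 = 819.
With k values at 81 or above and the rest at least 0, the sum is at least 0 + 81k.
Since the sum is 819, we need 81k ≤ 819, i.e. k ≤ 10.
k = 10 is achieved by 10 values at 81 and 3 at 0, total 810; add 9 to one value (staying below 81) to reach 819.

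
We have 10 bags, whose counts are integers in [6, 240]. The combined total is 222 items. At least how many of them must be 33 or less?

Each value above 33 is at least 34, contributing at least 34 − 6 = 28 above the floor 6.
The sum exceeds the floor total 60 by 162, so at most ⌊162/28⌋ = 5 exceed 33, and at least 5 are ≤ 33.
Exactly 5 works: 5 values at 6 and 5 at 34 total 200; raise one of the low values by 22 (still ≤ 33) to hit 222.

5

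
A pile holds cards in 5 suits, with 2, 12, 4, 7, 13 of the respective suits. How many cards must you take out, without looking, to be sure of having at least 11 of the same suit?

34

In the worst case you take as many as possible of each suit without reaching 11: 2 + 10 + 4 + 7 + 10 = 33.
The next one must give 11 of some suit, so 33 + 1 = 34.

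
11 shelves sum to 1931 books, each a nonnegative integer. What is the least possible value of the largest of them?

If every one of the 11 were at most 175, the total would be at most 11 × 175 = 1925 < 1931.
Equality holds with 6 values of 176 and 5 values of 175.

176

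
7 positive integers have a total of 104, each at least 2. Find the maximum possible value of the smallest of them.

14

The 7 values sum to 104, so their minimum is at most ⌊104/7⌋ = 14.
Taking 1 copy of 14 and 6 copies of 15 gives exactly 104, so 14 is attained.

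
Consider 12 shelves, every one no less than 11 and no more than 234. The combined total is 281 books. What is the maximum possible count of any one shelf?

Maximizing one value means minimizing the remaining 11.
The other 11 contribute at least 11 × 11 = 121, leaving at most 281 − 121 = 160.
Since 160 ≤ 234, this is achievable: one at 160 and 11 at 11.

160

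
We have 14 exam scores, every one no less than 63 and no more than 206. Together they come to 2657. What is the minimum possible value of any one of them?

To make one score as small as possible, make the other 13 as large as possible.
The other 13 can take up 13 × 206 = 2678 ≥ 2657 − 63, so one score can sit at its floor of 63.
Achievable: one at 63 and the other 13 totalling 2594, which fits since 13 × 63 ≤ 2594 ≤ 13 × 206.

63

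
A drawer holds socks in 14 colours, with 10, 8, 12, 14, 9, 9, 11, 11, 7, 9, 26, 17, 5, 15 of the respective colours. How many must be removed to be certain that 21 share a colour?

In the worst case you take as many as possible of each colour without reaching 21: 10 + 8 + 12 + 14 + 9 + 9 + 11 + 11 + 7 + 9 + 20 + 17 + 5 + 15 = 157.
The next one must give 21 of some colour, so 157 + 1 = 158.

158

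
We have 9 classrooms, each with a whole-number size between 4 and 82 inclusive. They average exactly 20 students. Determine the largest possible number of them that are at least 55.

2

The total is 9 × 20 = 180.
With k values at 55 or above and the rest at least 4, the sum is at least 36 + 51k.
Since the sum is 180, we need 51k ≤ 144, i.e. k ≤ 2.
k = 2 is achieved by 2 values at 55 and 7 at 4, total 138; add 42 to one value (staying below 55) to reach 180.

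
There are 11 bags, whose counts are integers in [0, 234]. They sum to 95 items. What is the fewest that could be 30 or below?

8

Let j be the number exceeding 30. Then the total is ≥ 31·j + 0·(11 − j) = 0 + 31j.
So 31j ≤ 95 and j ≤ 3; hence at least 11 − 3 = 8 are ≤ 30.
Exactly 8 works: 8 values at 0 and 3 at 31 total 93; raise one of the low values by 2 (still ≤ 30) to hit 95.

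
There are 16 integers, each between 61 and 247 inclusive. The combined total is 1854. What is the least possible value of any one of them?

Minimizing one value means maximizing the remaining 15.
The other 15 can take up 15 × 247 = 3705 ≥ 1854 − 61, so one integer can sit at its floor of 61.
Achievable: one at 61 and the other 15 totalling 1793, which fits since 15 × 61 ≤ 1793 ≤ 15 × 247.

61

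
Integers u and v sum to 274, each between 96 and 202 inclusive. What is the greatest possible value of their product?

18769

uv = u(274 − u) is maximized when u is as near 274/2 as the bounds allow.
Taking u = 137 and v = 137 (both in [96, 202]) gives uv = 18769.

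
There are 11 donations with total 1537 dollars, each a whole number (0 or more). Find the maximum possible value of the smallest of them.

139

The average is 1537/11 < 140, so some value is ≤ 139.
Achievable: 3 of them at 139 and 8 at 140 total 1537.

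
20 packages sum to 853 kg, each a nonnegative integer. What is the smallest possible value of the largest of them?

43

The average is 853/20 > 42, so not all 20 can be 42 or less; the largest is ≥ 43.
Taking 7 copies of 42 and 13 copies of 43 gives exactly 853, so 43 is attained.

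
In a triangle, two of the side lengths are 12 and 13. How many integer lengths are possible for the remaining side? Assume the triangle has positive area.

The triangle inequality gives |12 − 13| < c < 12 + 13, i.e. 1 < c < 25.
So c can be any integer from 2 to 24: 23 values.

23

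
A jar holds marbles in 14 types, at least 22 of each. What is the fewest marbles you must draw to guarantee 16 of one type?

211

You could draw 15 of every type without reaching 16 of any — 210 in all.
One more forces 16 of some type, so 210 + 1 = 211.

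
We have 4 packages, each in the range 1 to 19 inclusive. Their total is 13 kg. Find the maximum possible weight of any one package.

10

To make one package as large as possible, make the other 3 as small as possible.
The other 3 contribute at least 3 × 1 = 3, leaving at most 13 − 3 = 10.
Since 10 ≤ 19, this is achievable: one at 10 and 3 at 1.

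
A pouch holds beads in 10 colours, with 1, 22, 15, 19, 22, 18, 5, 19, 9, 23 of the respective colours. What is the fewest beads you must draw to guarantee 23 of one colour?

153

In the worst case you take as many as possible of each colour without reaching 23: 1 + 22 + 15 + 19 + 22 + 18 + 5 + 19 + 9 + 22 = 152.
The next one must give 23 of some colour, so 152 + 1 = 153.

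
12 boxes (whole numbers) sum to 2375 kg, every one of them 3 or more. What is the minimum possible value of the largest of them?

The 12 values sum to 2375, so their maximum is at least ⌈2375/12⌉ = 198.
Equality holds with 11 values of 198 and 1 value of 197.

198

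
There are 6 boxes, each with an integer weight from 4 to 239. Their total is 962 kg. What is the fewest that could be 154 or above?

1

If only k of them are at least 154, the other 6 − k are at most 153, so the total is at most k·239 + (6 − k)·153.
This must reach 962, so k·239 + (6 − k)·153 ≥ 962, giving k ≥ 1.
Exactly 1 works: 1 value at 239 and 5 at 153 total 1004; lower one of the high values by 42 (still ≥ 154) to hit 962.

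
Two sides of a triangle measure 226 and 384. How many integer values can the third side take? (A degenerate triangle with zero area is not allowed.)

The triangle inequality gives |226 − 384| < c < 226 + 384, i.e. 158 < c < 610.
So c can be any integer from 159 to 609: 451 values.

451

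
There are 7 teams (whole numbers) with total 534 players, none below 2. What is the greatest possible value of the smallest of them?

The 7 values sum to 534, so their minimum is at most ⌊534/7⌋ = 76.
Taking 5 copies of 76 and 2 copies of 77 gives exactly 534, so 76 is attained.

76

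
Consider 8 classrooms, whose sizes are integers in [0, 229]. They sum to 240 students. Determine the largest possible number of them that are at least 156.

1

Suppose k of them are at least 156. Those contribute at least 156 each and the other 8 − k at least 0 each.
So the total is at least 156k + 0(8 − k) = 0 + 156k. This must be ≤ 240, giving k ≤ 1.
k = 1 is achieved by 1 value at 156 and 7 at 0, total 156; add 84 to one value (staying below 156) to reach 240.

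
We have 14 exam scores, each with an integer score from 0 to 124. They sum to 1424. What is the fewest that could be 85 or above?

7

If only k of them are at least 85, the other 14 − k are at most 84, so the total is at most k·124 + (14 − k)·84.
This must reach 1424, so k·124 + (14 − k)·84 ≥ 1424, giving k ≥ 7.
Exactly 7 works: 7 values at 124 and 7 at 84 total 1456; lower one of the high values by 32 (still ≥ 85) to hit 1424.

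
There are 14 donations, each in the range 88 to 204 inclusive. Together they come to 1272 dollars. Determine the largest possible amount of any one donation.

To make one donation as large as possible, make the other 13 as small as possible.
The other 13 contribute at least 13 × 88 = 1144, leaving at most 1272 − 1144 = 128.
Since 128 ≤ 204, this is achievable: one at 128 and 13 at 88.

128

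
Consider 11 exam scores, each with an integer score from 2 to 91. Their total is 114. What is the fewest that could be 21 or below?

Let j be the number exceeding 21. Then the total is ≥ 22·j + 2·(11 − j) = 22 + 20j.
So 20j ≤ 92 and j ≤ 4; hence at least 11 − 4 = 7 are ≤ 21.
Exactly 7 works: 7 values at 2 and 4 at 22 total 102; raise one of the low values by 12 (still ≤ 21) to hit 114.

7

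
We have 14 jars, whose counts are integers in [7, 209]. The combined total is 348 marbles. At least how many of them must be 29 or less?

4

If only k of them are at most 29, the other 14 − k are at least 30, so the total is at least (14 − k)·30 + k·7.
This is ≤ 348, so (14 − k)·30 + 7k ≤ 348, which gives k ≥ 4.
Exactly 4 works: 4 values at 7 and 10 at 30 total 328; raise one of the low values by 20 (still ≤ 29) to hit 348.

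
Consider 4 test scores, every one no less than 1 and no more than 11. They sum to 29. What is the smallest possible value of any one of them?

1

To make one score as small as possible, make the other 3 as large as possible.
The other 3 can take up 3 × 11 = 33 ≥ 29 − 1, so one score can sit at its floor of 1.
Achievable: one at 1 and the other 3 totalling 28, which fits since 3 × 1 ≤ 28 ≤ 3 × 11.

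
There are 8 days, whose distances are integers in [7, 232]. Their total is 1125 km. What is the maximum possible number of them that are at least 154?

7

Suppose k of them are at least 154. Those contribute at least 154 each and the other 8 − k at least 7 each.
So the total is at least 154k + 7(8 − k) = 56 + 147k. This must be ≤ 1125, giving k ≤ 7.
k = 7 is achieved by 7 values at 154 and 1 at 7, total 1085; add 40 to one value (staying below 154) to reach 1125.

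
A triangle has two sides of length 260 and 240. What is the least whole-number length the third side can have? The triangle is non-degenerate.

The third side must exceed |260 − 240| = 20.
The smallest integer above 20 is 21.

21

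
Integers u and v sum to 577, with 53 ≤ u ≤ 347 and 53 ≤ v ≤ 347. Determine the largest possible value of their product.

With u + v fixed, uv peaks when the two are closest together.
Taking u = 288 and v = 289 (both in [53, 347]) gives uv = 83232.

83232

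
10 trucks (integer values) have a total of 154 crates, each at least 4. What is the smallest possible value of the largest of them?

16

The 10 values sum to 154, so their maximum is at least ⌈154/10⌉ = 16.
Taking 6 copies of 15 and 4 copies of 16 gives exactly 154, so 16 is attained.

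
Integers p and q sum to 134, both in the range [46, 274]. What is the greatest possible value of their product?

4489

For a fixed sum, the product pq is largest when p and q are as close as possible.
Taking p = 67 and q = 67 (both in [46, 274]) gives pq = 4489.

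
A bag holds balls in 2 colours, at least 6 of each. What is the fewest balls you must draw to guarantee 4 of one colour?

7

In the worst case you draw 3 of each of the 2 colours: 2 × 3 = 6.
One more forces 4 of some colour, so 6 + 1 = 7.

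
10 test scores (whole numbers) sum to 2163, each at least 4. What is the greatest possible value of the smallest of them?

216

The 10 values sum to 2163, so their minimum is at most ⌊2163/10⌋ = 216.
Achievable: 7 of them at 216 and 3 at 217 total 2163.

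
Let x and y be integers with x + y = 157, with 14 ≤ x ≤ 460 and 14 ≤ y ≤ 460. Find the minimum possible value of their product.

2002

Since x + y is fixed, pushing one of them to its bound minimizes the product.
At the endpoint x = 14, y = 157 − 14 = 143, so xy = 14 × 143 = 2002.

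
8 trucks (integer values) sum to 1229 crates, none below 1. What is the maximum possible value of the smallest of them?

The average is 1229/8 < 154, so some value is ≤ 153.
Taking 3 copies of 153 and 5 copies of 154 gives exactly 1229, so 153 is attained.

153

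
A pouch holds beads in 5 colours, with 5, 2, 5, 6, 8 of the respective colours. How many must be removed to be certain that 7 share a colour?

In the worst case you take as many as possible of each colour without reaching 7: 5 + 2 + 5 + 6 + 6 = 24.
The next one must give 7 of some colour, so 24 + 1 = 25.

25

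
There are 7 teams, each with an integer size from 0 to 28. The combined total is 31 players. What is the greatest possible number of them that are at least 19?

1

If k of the values are ≥ 19, the total is ≥ 19k + 0(7 − k).
Setting 19k + 0(7 − k) ≤ 31 gives 19k ≤ 31, so k ≤ 1.
k = 1 is achieved by 1 value at 19 and 6 at 0, total 19; add 12 to one value (staying below 19) to reach 31.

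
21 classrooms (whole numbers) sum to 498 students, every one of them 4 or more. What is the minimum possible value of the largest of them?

The 21 values sum to 498, so their maximum is at least ⌈498/21⌉ = 24.
Equality holds with 15 values of 24 and 6 values of 23.

24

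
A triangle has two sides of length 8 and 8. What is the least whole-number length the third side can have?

The third side must exceed |8 − 8| = 0.
The smallest integer above 0 is 1.

1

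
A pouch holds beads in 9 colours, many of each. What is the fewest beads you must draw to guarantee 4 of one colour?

28

In the worst case you draw 3 of each of the 9 colours: 9 × 3 = 27.
One more forces 4 of some colour, so 27 + 1 = 28.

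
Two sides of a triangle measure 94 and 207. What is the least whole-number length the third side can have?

114

The third side must exceed |94 − 207| = 113.
The smallest integer above 113 is 114.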